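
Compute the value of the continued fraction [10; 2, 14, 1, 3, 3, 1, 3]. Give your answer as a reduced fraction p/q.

Start with 3.
1 + 1/(3/1) = 1 + 1/3 = 4/3
3 + 1/(4/3) = 3 + 3/4 = 15/4
3 + 1/(15/4) = 3 + 4/15 = 49/15
1 + 1/(49/15) = 1 + 15/49 = 64/49
14 + 1/(64/49) = 14 + 49/64 = 945/64
2 + 1/(945/64) = 2 + 64/945 = 1954/945
10 + 1/(1954/945) = 10 + 945/1954 = 20485/1954

20485/1954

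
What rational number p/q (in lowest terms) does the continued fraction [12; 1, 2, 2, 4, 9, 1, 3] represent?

15722/1237

Compute successive convergents:
a_0 = 12: 12/1
a_1 = 1: 13/1
a_2 = 2: 38/3
a_3 = 2: 89/7
a_4 = 4: 394/31
a_5 = 9: 3635/286
a_6 = 1: 4029/317
a_7 = 3: 15722/1237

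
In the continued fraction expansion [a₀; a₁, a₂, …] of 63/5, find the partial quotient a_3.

2

Repeatedly divide and take the remainder:
⌊63/5⌋ = 12, remainder 3
⌊5/3⌋ = 1, remainder 2
⌊3/2⌋ = 1, remainder 1
⌊2/1⌋ = 2, remainder 0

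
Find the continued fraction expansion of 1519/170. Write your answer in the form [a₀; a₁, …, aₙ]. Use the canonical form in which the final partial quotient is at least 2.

[8; 1, 14, 2, 5]

⌊1519/170⌋ = 8, remainder 159
⌊170/159⌋ = 1, remainder 11
⌊159/11⌋ = 14, remainder 5
⌊11/5⌋ = 2, remainder 1
⌊5/1⌋ = 5, remainder 0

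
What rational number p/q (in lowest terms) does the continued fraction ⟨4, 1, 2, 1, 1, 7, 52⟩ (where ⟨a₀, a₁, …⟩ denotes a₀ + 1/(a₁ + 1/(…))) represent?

Compute successive convergents:
a_0 = 4: 4/1
a_1 = 1: 5/1
a_2 = 2: 14/3
a_3 = 1: 19/4
a_4 = 1: 33/7
a_5 = 7: 250/53
a_6 = 52: 13033/2763

13033/2763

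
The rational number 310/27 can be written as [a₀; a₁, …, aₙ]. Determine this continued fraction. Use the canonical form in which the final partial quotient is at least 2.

[11; 2, 13]

310 ÷ 27 → quotient 11, remainder 13
27 ÷ 13 → quotient 2, remainder 1
13 ÷ 1 → quotient 13, remainder 0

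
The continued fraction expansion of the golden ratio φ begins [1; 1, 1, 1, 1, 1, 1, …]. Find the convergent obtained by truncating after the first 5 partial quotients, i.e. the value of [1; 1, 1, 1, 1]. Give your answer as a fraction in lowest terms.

8/5

Work from the innermost term outward:
Start with 1.
1 + 1/(1/1) = 1 + 1/1 = 2/1
1 + 1/(2/1) = 1 + 1/2 = 3/2
1 + 1/(3/2) = 1 + 2/3 = 5/3
1 + 1/(5/3) = 1 + 3/5 = 8/5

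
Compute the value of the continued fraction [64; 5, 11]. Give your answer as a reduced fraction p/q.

Start with 11.
5 + 1/(11/1) = 5 + 1/11 = 56/11
64 + 1/(56/11) = 64 + 11/56 = 3595/56

3595/56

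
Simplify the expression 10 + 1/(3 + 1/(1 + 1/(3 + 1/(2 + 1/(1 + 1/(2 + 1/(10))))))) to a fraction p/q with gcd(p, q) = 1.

14053/1369

Use the convergent recurrence hₖ = aₖ·hₖ₋₁ + hₖ₋₂ (and likewise for the denominators kₖ):
a_0 = 10: 10/1
a_1 = 3: 31/3
a_2 = 1: 41/4
a_3 = 3: 154/15
a_4 = 2: 349/34
a_5 = 1: 503/49
a_6 = 2: 1355/132
a_7 = 10: 14053/1369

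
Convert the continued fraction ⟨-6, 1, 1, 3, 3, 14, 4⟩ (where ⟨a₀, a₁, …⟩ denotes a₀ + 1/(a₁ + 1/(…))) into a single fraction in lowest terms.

-7277/1339

Build up convergents one term at a time:
a_0 = -6: -6/1
a_1 = 1: -5/1
a_2 = 1: -11/2
a_3 = 3: -38/7
a_4 = 3: -125/23
a_5 = 14: -1788/329
a_6 = 4: -7277/1339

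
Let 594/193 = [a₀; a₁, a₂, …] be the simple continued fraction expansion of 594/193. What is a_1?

12

Run the Euclidean algorithm, recording each quotient:
594 = 3·193 + 15, so a_0 = 3
193 = 12·15 + 13, so a_1 = 12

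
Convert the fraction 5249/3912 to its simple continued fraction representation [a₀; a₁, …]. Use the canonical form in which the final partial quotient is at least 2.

[1; 2, 1, 12, 1, 1, 49]

5249 ÷ 3912 → quotient 1, remainder 1337
3912 ÷ 1337 → quotient 2, remainder 1238
1337 ÷ 1238 → quotient 1, remainder 99
1238 ÷ 99 → quotient 12, remainder 50
99 ÷ 50 → quotient 1, remainder 49
50 ÷ 49 → quotient 1, remainder 1
49 ÷ 1 → quotient 49, remainder 0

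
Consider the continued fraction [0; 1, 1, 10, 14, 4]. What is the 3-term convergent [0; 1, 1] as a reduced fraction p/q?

1/2

Use the convergent recurrence hₖ = aₖ·hₖ₋₁ + hₖ₋₂ (and likewise for the denominators kₖ):
a_0 = 0: 0/1
a_1 = 1: 1/1
a_2 = 1: 1/2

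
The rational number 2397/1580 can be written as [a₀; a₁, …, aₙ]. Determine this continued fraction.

⌊2397/1580⌋ = 1, remainder 817
⌊1580/817⌋ = 1, remainder 763
⌊817/763⌋ = 1, remainder 54
⌊763/54⌋ = 14, remainder 7
⌊54/7⌋ = 7, remainder 5
⌊7/5⌋ = 1, remainder 2
⌊5/2⌋ = 2, remainder 1
⌊2/1⌋ = 2, remainder 0

[1; 1, 1, 14, 7, 1, 2, 2]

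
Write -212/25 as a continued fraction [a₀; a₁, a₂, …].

[-9; 1, 1, 12]

-212 ÷ 25 → quotient -9, remainder 13
25 ÷ 13 → quotient 1, remainder 12
13 ÷ 12 → quotient 1, remainder 1
12 ÷ 1 → quotient 12, remainder 0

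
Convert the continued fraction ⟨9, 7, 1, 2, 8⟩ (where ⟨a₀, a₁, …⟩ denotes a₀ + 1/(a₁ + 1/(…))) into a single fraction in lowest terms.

1753/192

Start with 8.
2 + 1/(8/1) = 2 + 1/8 = 17/8
1 + 1/(17/8) = 1 + 8/17 = 25/17
7 + 1/(25/17) = 7 + 17/25 = 192/25
9 + 1/(192/25) = 9 + 25/192 = 1753/192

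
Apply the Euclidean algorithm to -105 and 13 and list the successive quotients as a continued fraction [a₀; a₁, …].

-105 ÷ 13 → quotient -9, remainder 12
13 ÷ 12 → quotient 1, remainder 1
12 ÷ 1 → quotient 12, remainder 0

[-9; 1, 12]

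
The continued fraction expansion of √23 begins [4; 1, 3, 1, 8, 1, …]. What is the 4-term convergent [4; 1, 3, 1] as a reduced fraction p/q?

24/5

Start with 1.
3 + 1/(1/1) = 3 + 1/1 = 4/1
1 + 1/(4/1) = 1 + 1/4 = 5/4
4 + 1/(5/4) = 4 + 4/5 = 24/5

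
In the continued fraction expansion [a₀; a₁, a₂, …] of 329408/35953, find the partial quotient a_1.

329408 ÷ 35953 → quotient 9, remainder 5831
35953 ÷ 5831 → quotient 6, remainder 967

6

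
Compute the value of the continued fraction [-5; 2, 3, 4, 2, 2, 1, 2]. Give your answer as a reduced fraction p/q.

-2859/626

Collapse the nested fraction from the inside out:
Start with 2.
1 + 1/(2/1) = 1 + 1/2 = 3/2
2 + 1/(3/2) = 2 + 2/3 = 8/3
2 + 1/(8/3) = 2 + 3/8 = 19/8
4 + 1/(19/8) = 4 + 8/19 = 84/19
3 + 1/(84/19) = 3 + 19/84 = 271/84
2 + 1/(271/84) = 2 + 84/271 = 626/271
-5 + 1/(626/271) = -5 + 271/626 = -2859/626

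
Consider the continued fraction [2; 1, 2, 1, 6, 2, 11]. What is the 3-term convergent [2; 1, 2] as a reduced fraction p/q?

Compute successive convergents:
a_0 = 2: 2/1
a_1 = 1: 3/1
a_2 = 2: 8/3

8/3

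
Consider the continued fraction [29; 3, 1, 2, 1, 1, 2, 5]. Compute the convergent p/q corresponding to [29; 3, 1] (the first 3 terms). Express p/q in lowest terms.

117/4

a_0 = 29: 29/1
a_1 = 3: 88/3
a_2 = 1: 117/4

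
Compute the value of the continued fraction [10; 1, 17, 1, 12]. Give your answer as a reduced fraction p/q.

2693/246

a_0 = 10: 10/1
a_1 = 1: 11/1
a_2 = 17: 197/18
a_3 = 1: 208/19
a_4 = 12: 2693/246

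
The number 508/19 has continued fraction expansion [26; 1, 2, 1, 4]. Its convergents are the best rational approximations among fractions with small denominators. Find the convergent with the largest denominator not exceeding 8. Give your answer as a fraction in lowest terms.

107/4

a_0 = 26: 26/1  (≤ bound)
a_1 = 1: 27/1  (≤ bound)
a_2 = 2: 80/3  (≤ bound)
a_3 = 1: 107/4  (≤ bound)
a_4 = 4: 508/19  (> 8, stop)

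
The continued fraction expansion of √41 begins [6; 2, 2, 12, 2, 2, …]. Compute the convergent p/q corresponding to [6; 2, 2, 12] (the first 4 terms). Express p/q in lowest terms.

397/62

Work from the innermost term outward:
Start with 12.
2 + 1/(12/1) = 2 + 1/12 = 25/12
2 + 1/(25/12) = 2 + 12/25 = 62/25
6 + 1/(62/25) = 6 + 25/62 = 397/62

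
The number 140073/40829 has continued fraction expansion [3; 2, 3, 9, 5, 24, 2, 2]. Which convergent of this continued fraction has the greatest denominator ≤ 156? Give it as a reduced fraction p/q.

List convergents until the denominator exceeds the bound:
a_0 = 3: 3/1  (≤ bound)
a_1 = 2: 7/2  (≤ bound)
a_2 = 3: 24/7  (≤ bound)
a_3 = 9: 223/65  (≤ bound)
a_4 = 5: 1139/332  (> 156, stop)

223/65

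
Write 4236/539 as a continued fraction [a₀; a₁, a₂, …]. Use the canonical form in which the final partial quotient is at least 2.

4236 ÷ 539 → quotient 7, remainder 463
539 ÷ 463 → quotient 1, remainder 76
463 ÷ 76 → quotient 6, remainder 7
76 ÷ 7 → quotient 10, remainder 6
7 ÷ 6 → quotient 1, remainder 1
6 ÷ 1 → quotient 6, remainder 0

[7; 1, 6, 10, 1, 6]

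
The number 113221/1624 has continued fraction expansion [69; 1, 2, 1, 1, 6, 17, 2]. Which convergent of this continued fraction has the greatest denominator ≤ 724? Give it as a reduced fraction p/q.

3207/46

a_0 = 69: 69/1  (≤ bound)
a_1 = 1: 70/1  (≤ bound)
a_2 = 2: 209/3  (≤ bound)
a_3 = 1: 279/4  (≤ bound)
a_4 = 1: 488/7  (≤ bound)
a_5 = 6: 3207/46  (≤ bound)
a_6 = 17: 55007/789  (> 724, stop)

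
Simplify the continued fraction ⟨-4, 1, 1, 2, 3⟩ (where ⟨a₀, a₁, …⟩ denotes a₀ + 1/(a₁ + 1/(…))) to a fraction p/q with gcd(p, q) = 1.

a_0 = -4: -4/1
a_1 = 1: -3/1
a_2 = 1: -7/2
a_3 = 2: -17/5
a_4 = 3: -58/17

-58/17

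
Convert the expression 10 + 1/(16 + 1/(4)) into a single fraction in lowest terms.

Starting at the tail and folding back:
Start with 4.
16 + 1/(4/1) = 16 + 1/4 = 65/4
10 + 1/(65/4) = 10 + 4/65 = 654/65

654/65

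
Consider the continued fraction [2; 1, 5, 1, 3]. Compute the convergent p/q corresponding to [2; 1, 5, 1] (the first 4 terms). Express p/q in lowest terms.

a_0 = 2: 2/1
a_1 = 1: 3/1
a_2 = 5: 17/6
a_3 = 1: 20/7

20/7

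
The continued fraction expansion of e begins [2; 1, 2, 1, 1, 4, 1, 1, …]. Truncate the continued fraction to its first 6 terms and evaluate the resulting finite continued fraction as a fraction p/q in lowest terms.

87/32

Build up convergents one term at a time:
a_0 = 2: 2/1
a_1 = 1: 3/1
a_2 = 2: 8/3
a_3 = 1: 11/4
a_4 = 1: 19/7
a_5 = 4: 87/32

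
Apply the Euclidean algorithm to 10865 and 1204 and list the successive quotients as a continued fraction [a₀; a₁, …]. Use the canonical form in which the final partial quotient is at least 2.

10865 = 9·1204 + 29, so a_0 = 9
1204 = 41·29 + 15, so a_1 = 41
29 = 1·15 + 14, so a_2 = 1
15 = 1·14 + 1, so a_3 = 1
14 = 14·1 + 0, so a_4 = 14

[9; 41, 1, 1, 14]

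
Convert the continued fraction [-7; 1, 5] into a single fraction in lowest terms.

Compute successive convergents:
a_0 = -7: -7/1
a_1 = 1: -6/1
a_2 = 5: -37/6

-37/6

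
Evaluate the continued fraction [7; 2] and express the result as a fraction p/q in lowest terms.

a_0 = 7: 7/1
a_1 = 2: 15/2

15/2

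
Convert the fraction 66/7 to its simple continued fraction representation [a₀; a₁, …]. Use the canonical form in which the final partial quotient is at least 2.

[9; 2, 3]

⌊66/7⌋ = 9, remainder 3
⌊7/3⌋ = 2, remainder 1
⌊3/1⌋ = 3, remainder 0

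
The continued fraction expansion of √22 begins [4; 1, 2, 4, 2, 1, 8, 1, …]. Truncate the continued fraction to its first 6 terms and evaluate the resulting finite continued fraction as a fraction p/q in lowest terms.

197/42

Use the convergent recurrence hₖ = aₖ·hₖ₋₁ + hₖ₋₂ (and likewise for the denominators kₖ):
a_0 = 4: 4/1
a_1 = 1: 5/1
a_2 = 2: 14/3
a_3 = 4: 61/13
a_4 = 2: 136/29
a_5 = 1: 197/42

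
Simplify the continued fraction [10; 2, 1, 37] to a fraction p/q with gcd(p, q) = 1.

1168/113

Build up convergents one term at a time:
a_0 = 10: 10/1
a_1 = 2: 21/2
a_2 = 1: 31/3
a_3 = 37: 1168/113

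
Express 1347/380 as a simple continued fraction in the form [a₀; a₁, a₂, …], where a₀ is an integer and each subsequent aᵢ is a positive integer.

[3; 1, 1, 5, 11, 3]

1347 = 3·380 + 207, so a_0 = 3
380 = 1·207 + 173, so a_1 = 1
207 = 1·173 + 34, so a_2 = 1
173 = 5·34 + 3, so a_3 = 5
34 = 11·3 + 1, so a_4 = 11
3 = 3·1 + 0, so a_5 = 3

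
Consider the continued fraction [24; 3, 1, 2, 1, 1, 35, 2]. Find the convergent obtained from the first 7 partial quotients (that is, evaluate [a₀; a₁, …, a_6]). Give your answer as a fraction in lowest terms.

Work from the innermost term outward:
Start with 35.
1 + 1/(35/1) = 1 + 1/35 = 36/35
1 + 1/(36/35) = 1 + 35/36 = 71/36
2 + 1/(71/36) = 2 + 36/71 = 178/71
1 + 1/(178/71) = 1 + 71/178 = 249/178
3 + 1/(249/178) = 3 + 178/249 = 925/249
24 + 1/(925/249) = 24 + 249/925 = 22449/925

22449/925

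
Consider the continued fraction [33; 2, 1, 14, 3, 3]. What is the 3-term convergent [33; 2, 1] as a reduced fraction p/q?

100/3

a_0 = 33: 33/1
a_1 = 2: 67/2
a_2 = 1: 100/3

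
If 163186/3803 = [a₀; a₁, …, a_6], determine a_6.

4

Repeatedly divide and take the remainder:
163186 ÷ 3803 → quotient 42, remainder 3460
3803 ÷ 3460 → quotient 1, remainder 343
3460 ÷ 343 → quotient 10, remainder 30
343 ÷ 30 → quotient 11, remainder 13
30 ÷ 13 → quotient 2, remainder 4
13 ÷ 4 → quotient 3, remainder 1
4 ÷ 1 → quotient 4, remainder 0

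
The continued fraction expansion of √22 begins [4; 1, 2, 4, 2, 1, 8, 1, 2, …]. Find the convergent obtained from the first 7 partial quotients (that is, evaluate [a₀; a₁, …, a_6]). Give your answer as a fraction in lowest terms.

1712/365

Start with 8.
1 + 1/(8/1) = 1 + 1/8 = 9/8
2 + 1/(9/8) = 2 + 8/9 = 26/9
4 + 1/(26/9) = 4 + 9/26 = 113/26
2 + 1/(113/26) = 2 + 26/113 = 252/113
1 + 1/(252/113) = 1 + 113/252 = 365/252
4 + 1/(365/252) = 4 + 252/365 = 1712/365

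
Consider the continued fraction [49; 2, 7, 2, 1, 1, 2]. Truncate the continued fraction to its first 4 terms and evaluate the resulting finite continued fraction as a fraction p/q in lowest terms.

Start with 2.
7 + 1/(2/1) = 7 + 1/2 = 15/2
2 + 1/(15/2) = 2 + 2/15 = 32/15
49 + 1/(32/15) = 49 + 15/32 = 1583/32

1583/32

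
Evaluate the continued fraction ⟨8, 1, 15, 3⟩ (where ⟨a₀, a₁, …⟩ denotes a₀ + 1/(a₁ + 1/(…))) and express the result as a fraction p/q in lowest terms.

438/49

a_0 = 8: 8/1
a_1 = 1: 9/1
a_2 = 15: 143/16
a_3 = 3: 438/49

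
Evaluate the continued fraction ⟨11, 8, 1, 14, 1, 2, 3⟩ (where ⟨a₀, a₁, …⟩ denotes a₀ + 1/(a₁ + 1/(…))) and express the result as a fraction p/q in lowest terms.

a_0 = 11: 11/1
a_1 = 8: 89/8
a_2 = 1: 100/9
a_3 = 14: 1489/134
a_4 = 1: 1589/143
a_5 = 2: 4667/420
a_6 = 3: 15590/1403

15590/1403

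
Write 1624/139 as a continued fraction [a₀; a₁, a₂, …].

[11; 1, 2, 6, 3, 2]

Run the Euclidean algorithm, recording each quotient:
1624 = 11·139 + 95, so a_0 = 11
139 = 1·95 + 44, so a_1 = 1
95 = 2·44 + 7, so a_2 = 2
44 = 6·7 + 2, so a_3 = 6
7 = 3·2 + 1, so a_4 = 3
2 = 2·1 + 0, so a_5 = 2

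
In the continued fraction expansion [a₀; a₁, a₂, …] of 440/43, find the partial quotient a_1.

440 ÷ 43 → quotient 10, remainder 10
43 ÷ 10 → quotient 4, remainder 3

4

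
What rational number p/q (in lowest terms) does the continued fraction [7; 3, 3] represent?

73/10

Work from the innermost term outward:
Start with 3.
3 + 1/(3/1) = 3 + 1/3 = 10/3
7 + 1/(10/3) = 7 + 3/10 = 73/10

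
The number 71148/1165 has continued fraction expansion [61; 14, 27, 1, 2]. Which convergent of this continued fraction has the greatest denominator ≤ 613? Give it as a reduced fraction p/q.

a_0 = 61: 61/1  (≤ bound)
a_1 = 14: 855/14  (≤ bound)
a_2 = 27: 23146/379  (≤ bound)
a_3 = 1: 24001/393  (≤ bound)
a_4 = 2: 71148/1165  (> 613, stop)

24001/393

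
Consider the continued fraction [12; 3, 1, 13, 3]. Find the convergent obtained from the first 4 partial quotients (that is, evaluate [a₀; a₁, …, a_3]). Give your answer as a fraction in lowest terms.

Start with 13.
1 + 1/(13/1) = 1 + 1/13 = 14/13
3 + 1/(14/13) = 3 + 13/14 = 55/14
12 + 1/(55/14) = 12 + 14/55 = 674/55

674/55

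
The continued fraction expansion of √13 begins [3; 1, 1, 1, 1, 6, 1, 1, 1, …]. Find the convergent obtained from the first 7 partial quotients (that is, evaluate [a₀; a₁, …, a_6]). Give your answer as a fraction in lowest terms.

a_0 = 3: 3/1
a_1 = 1: 4/1
a_2 = 1: 7/2
a_3 = 1: 11/3
a_4 = 1: 18/5
a_5 = 6: 119/33
a_6 = 1: 137/38

137/38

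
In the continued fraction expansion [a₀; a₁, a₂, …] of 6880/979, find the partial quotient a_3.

Apply division with remainder until the remainder is 0:
6880 ÷ 979 → quotient 7, remainder 27
979 ÷ 27 → quotient 36, remainder 7
27 ÷ 7 → quotient 3, remainder 6
7 ÷ 6 → quotient 1, remainder 1

1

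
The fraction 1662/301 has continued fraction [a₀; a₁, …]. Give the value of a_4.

Run the Euclidean algorithm, recording each quotient:
⌊1662/301⌋ = 5, remainder 157
⌊301/157⌋ = 1, remainder 144
⌊157/144⌋ = 1, remainder 13
⌊144/13⌋ = 11, remainder 1
⌊13/1⌋ = 13, remainder 0

13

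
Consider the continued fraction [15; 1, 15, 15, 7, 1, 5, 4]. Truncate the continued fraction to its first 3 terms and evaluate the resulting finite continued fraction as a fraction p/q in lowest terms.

Compute successive convergents:
a_0 = 15: 15/1
a_1 = 1: 16/1
a_2 = 15: 255/16

255/16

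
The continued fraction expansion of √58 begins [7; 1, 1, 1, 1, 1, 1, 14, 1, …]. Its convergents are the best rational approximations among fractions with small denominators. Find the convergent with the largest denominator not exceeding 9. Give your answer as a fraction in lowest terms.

61/8

a_0 = 7: 7/1  (≤ bound)
a_1 = 1: 8/1  (≤ bound)
a_2 = 1: 15/2  (≤ bound)
a_3 = 1: 23/3  (≤ bound)
a_4 = 1: 38/5  (≤ bound)
a_5 = 1: 61/8  (≤ bound)
a_6 = 1: 99/13  (> 9, stop)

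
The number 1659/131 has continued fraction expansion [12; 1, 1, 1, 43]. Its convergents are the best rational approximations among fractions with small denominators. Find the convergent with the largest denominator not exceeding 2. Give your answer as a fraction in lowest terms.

25/2

List convergents until the denominator exceeds the bound:
a_0 = 12: 12/1  (≤ bound)
a_1 = 1: 13/1  (≤ bound)
a_2 = 1: 25/2  (≤ bound)
a_3 = 1: 38/3  (> 2, stop)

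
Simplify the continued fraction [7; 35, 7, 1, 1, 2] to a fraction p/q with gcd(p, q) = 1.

9383/1335

Start with 2.
1 + 1/(2/1) = 1 + 1/2 = 3/2
1 + 1/(3/2) = 1 + 2/3 = 5/3
7 + 1/(5/3) = 7 + 3/5 = 38/5
35 + 1/(38/5) = 35 + 5/38 = 1335/38
7 + 1/(1335/38) = 7 + 38/1335 = 9383/1335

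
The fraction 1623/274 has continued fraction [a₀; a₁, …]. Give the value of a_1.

1

⌊1623/274⌋ = 5, remainder 253
⌊274/253⌋ = 1, remainder 21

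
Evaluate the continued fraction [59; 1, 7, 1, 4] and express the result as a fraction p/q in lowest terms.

a_0 = 59: 59/1
a_1 = 1: 60/1
a_2 = 7: 479/8
a_3 = 1: 539/9
a_4 = 4: 2635/44

2635/44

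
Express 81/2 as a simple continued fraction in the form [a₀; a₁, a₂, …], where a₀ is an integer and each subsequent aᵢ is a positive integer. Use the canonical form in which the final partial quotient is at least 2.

81 = 40·2 + 1, so a_0 = 40
2 = 2·1 + 0, so a_1 = 2

[40; 2]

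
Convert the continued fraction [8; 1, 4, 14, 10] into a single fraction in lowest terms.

Starting at the tail and folding back:
Start with 10.
14 + 1/(10/1) = 14 + 1/10 = 141/10
4 + 1/(141/10) = 4 + 10/141 = 574/141
1 + 1/(574/141) = 1 + 141/574 = 715/574
8 + 1/(715/574) = 8 + 574/715 = 6294/715

6294/715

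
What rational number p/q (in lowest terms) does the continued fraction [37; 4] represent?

149/4

Start with 4.
37 + 1/(4/1) = 37 + 1/4 = 149/4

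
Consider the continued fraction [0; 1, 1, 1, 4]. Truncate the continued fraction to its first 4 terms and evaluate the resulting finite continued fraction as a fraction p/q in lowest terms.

Start with 1.
1 + 1/(1/1) = 1 + 1/1 = 2/1
1 + 1/(2/1) = 1 + 1/2 = 3/2
0 + 1/(3/2) = 0 + 2/3 = 2/3

2/3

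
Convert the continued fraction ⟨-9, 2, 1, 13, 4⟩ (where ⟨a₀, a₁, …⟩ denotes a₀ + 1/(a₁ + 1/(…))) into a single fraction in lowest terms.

-1446/167

Starting at the tail and folding back:
Start with 4.
13 + 1/(4/1) = 13 + 1/4 = 53/4
1 + 1/(53/4) = 1 + 4/53 = 57/53
2 + 1/(57/53) = 2 + 53/57 = 167/57
-9 + 1/(167/57) = -9 + 57/167 = -1446/167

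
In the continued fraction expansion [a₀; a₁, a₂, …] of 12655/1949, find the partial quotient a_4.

⌊12655/1949⌋ = 6, remainder 961
⌊1949/961⌋ = 2, remainder 27
⌊961/27⌋ = 35, remainder 16
⌊27/16⌋ = 1, remainder 11
⌊16/11⌋ = 1, remainder 5

1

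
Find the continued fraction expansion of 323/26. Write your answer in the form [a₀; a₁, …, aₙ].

[12; 2, 2, 1, 3]

323 ÷ 26 → quotient 12, remainder 11
26 ÷ 11 → quotient 2, remainder 4
11 ÷ 4 → quotient 2, remainder 3
4 ÷ 3 → quotient 1, remainder 1
3 ÷ 1 → quotient 3, remainder 0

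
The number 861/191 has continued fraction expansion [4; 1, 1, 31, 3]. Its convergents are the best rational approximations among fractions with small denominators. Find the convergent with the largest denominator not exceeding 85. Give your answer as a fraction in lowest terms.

a_0 = 4: 4/1  (≤ bound)
a_1 = 1: 5/1  (≤ bound)
a_2 = 1: 9/2  (≤ bound)
a_3 = 31: 284/63  (≤ bound)
a_4 = 3: 861/191  (> 85, stop)

284/63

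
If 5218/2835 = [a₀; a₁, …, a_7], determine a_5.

Apply division with remainder until the remainder is 0:
5218 ÷ 2835 → quotient 1, remainder 2383
2835 ÷ 2383 → quotient 1, remainder 452
2383 ÷ 452 → quotient 5, remainder 123
452 ÷ 123 → quotient 3, remainder 83
123 ÷ 83 → quotient 1, remainder 40
83 ÷ 40 → quotient 2, remainder 3

2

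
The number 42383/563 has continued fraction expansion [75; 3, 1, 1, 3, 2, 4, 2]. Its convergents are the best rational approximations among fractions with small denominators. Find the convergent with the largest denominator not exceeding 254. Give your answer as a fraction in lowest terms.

List convergents until the denominator exceeds the bound:
a_0 = 75: 75/1  (≤ bound)
a_1 = 3: 226/3  (≤ bound)
a_2 = 1: 301/4  (≤ bound)
a_3 = 1: 527/7  (≤ bound)
a_4 = 3: 1882/25  (≤ bound)
a_5 = 2: 4291/57  (≤ bound)
a_6 = 4: 19046/253  (≤ bound)
a_7 = 2: 42383/563  (> 254, stop)

19046/253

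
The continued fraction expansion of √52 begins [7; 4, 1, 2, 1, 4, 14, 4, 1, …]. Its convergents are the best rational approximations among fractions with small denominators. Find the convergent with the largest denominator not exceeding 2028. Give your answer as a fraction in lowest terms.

9223/1279

a_0 = 7: 7/1  (≤ bound)
a_1 = 4: 29/4  (≤ bound)
a_2 = 1: 36/5  (≤ bound)
a_3 = 2: 101/14  (≤ bound)
a_4 = 1: 137/19  (≤ bound)
a_5 = 4: 649/90  (≤ bound)
a_6 = 14: 9223/1279  (≤ bound)
a_7 = 4: 37541/5206  (> 2028, stop)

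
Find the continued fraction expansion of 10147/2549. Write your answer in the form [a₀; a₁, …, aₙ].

10147 ÷ 2549 → quotient 3, remainder 2500
2549 ÷ 2500 → quotient 1, remainder 49
2500 ÷ 49 → quotient 51, remainder 1
49 ÷ 1 → quotient 49, remainder 0

[3; 1, 51, 49]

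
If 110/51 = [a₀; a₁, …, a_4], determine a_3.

110 ÷ 51 → quotient 2, remainder 8
51 ÷ 8 → quotient 6, remainder 3
8 ÷ 3 → quotient 2, remainder 2
3 ÷ 2 → quotient 1, remainder 1

1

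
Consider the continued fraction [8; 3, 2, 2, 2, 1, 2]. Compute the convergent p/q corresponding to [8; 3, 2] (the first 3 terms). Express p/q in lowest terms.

Start with 2.
3 + 1/(2/1) = 3 + 1/2 = 7/2
8 + 1/(7/2) = 8 + 2/7 = 58/7

58/7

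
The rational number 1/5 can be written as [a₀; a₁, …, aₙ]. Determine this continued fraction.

[0; 5]

Run the Euclidean algorithm, recording each quotient:
⌊1/5⌋ = 0, remainder 1
⌊5/1⌋ = 5, remainder 0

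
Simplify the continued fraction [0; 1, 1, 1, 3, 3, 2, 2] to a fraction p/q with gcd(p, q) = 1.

129/202

Build up convergents one term at a time:
a_0 = 0: 0/1
a_1 = 1: 1/1
a_2 = 1: 1/2
a_3 = 1: 2/3
a_4 = 3: 7/11
a_5 = 3: 23/36
a_6 = 2: 53/83
a_7 = 2: 129/202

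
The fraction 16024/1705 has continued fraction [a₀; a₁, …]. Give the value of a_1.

16024 ÷ 1705 → quotient 9, remainder 679
1705 ÷ 679 → quotient 2, remainder 347

2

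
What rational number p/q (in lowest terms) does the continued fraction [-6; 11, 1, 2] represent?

-207/35

Starting at the tail and folding back:
Start with 2.
1 + 1/(2/1) = 1 + 1/2 = 3/2
11 + 1/(3/2) = 11 + 2/3 = 35/3
-6 + 1/(35/3) = -6 + 3/35 = -207/35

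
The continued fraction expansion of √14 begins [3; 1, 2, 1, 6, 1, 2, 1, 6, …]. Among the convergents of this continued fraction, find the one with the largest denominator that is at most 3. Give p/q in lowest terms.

11/3

List convergents until the denominator exceeds the bound:
a_0 = 3: 3/1  (≤ bound)
a_1 = 1: 4/1  (≤ bound)
a_2 = 2: 11/3  (≤ bound)
a_3 = 1: 15/4  (> 3, stop)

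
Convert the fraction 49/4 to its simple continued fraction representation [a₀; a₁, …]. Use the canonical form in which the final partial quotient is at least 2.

[12; 4]

Apply division with remainder until the remainder is 0:
⌊49/4⌋ = 12, remainder 1
⌊4/1⌋ = 4, remainder 0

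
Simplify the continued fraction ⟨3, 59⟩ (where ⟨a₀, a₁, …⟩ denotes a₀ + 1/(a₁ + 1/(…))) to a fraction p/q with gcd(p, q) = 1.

Starting at the tail and folding back:
Start with 59.
3 + 1/(59/1) = 3 + 1/59 = 178/59

178/59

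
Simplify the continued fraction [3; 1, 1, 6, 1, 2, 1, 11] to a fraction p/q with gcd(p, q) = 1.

Start with 11.
1 + 1/(11/1) = 1 + 1/11 = 12/11
2 + 1/(12/11) = 2 + 11/12 = 35/12
1 + 1/(35/12) = 1 + 12/35 = 47/35
6 + 1/(47/35) = 6 + 35/47 = 317/47
1 + 1/(317/47) = 1 + 47/317 = 364/317
1 + 1/(364/317) = 1 + 317/364 = 681/364
3 + 1/(681/364) = 3 + 364/681 = 2407/681

2407/681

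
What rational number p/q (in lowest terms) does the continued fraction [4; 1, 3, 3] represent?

a_0 = 4: 4/1
a_1 = 1: 5/1
a_2 = 3: 19/4
a_3 = 3: 62/13

62/13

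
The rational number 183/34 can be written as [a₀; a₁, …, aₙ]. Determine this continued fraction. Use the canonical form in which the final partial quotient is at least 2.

[5; 2, 1, 1, 1, 1, 2]

Apply division with remainder until the remainder is 0:
183 ÷ 34 → quotient 5, remainder 13
34 ÷ 13 → quotient 2, remainder 8
13 ÷ 8 → quotient 1, remainder 5
8 ÷ 5 → quotient 1, remainder 3
5 ÷ 3 → quotient 1, remainder 2
3 ÷ 2 → quotient 1, remainder 1
2 ÷ 1 → quotient 2, remainder 0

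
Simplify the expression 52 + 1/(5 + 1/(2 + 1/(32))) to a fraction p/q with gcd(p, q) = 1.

a_0 = 52: 52/1
a_1 = 5: 261/5
a_2 = 2: 574/11
a_3 = 32: 18629/357

18629/357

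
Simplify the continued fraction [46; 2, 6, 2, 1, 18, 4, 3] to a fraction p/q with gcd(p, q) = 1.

468398/10081

Starting at the tail and folding back:
Start with 3.
4 + 1/(3/1) = 4 + 1/3 = 13/3
18 + 1/(13/3) = 18 + 3/13 = 237/13
1 + 1/(237/13) = 1 + 13/237 = 250/237
2 + 1/(250/237) = 2 + 237/250 = 737/250
6 + 1/(737/250) = 6 + 250/737 = 4672/737
2 + 1/(4672/737) = 2 + 737/4672 = 10081/4672
46 + 1/(10081/4672) = 46 + 4672/10081 = 468398/10081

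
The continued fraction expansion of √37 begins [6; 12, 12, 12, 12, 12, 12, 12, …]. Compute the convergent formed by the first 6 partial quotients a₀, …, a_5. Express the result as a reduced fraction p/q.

Start with 12.
12 + 1/(12/1) = 12 + 1/12 = 145/12
12 + 1/(145/12) = 12 + 12/145 = 1752/145
12 + 1/(1752/145) = 12 + 145/1752 = 21169/1752
12 + 1/(21169/1752) = 12 + 1752/21169 = 255780/21169
6 + 1/(255780/21169) = 6 + 21169/255780 = 1555849/255780

1555849/255780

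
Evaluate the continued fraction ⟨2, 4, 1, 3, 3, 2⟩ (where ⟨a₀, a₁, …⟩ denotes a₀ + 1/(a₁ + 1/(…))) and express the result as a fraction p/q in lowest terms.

316/143

Collapse the nested fraction from the inside out:
Start with 2.
3 + 1/(2/1) = 3 + 1/2 = 7/2
3 + 1/(7/2) = 3 + 2/7 = 23/7
1 + 1/(23/7) = 1 + 7/23 = 30/23
4 + 1/(30/23) = 4 + 23/30 = 143/30
2 + 1/(143/30) = 2 + 30/143 = 316/143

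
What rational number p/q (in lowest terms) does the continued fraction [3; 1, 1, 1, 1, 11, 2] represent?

436/121

a_0 = 3: 3/1
a_1 = 1: 4/1
a_2 = 1: 7/2
a_3 = 1: 11/3
a_4 = 1: 18/5
a_5 = 11: 209/58
a_6 = 2: 436/121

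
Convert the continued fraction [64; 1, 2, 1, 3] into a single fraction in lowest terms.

971/15

a_0 = 64: 64/1
a_1 = 1: 65/1
a_2 = 2: 194/3
a_3 = 1: 259/4
a_4 = 3: 971/15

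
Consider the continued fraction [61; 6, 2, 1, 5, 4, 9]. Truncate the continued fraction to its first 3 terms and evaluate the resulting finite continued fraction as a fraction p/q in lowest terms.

795/13

Compute successive convergents:
a_0 = 61: 61/1
a_1 = 6: 367/6
a_2 = 2: 795/13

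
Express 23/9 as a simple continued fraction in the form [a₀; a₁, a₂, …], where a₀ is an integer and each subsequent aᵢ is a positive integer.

[2; 1, 1, 4]

Repeatedly divide and take the remainder:
23 ÷ 9 → quotient 2, remainder 5
9 ÷ 5 → quotient 1, remainder 4
5 ÷ 4 → quotient 1, remainder 1
4 ÷ 1 → quotient 4, remainder 0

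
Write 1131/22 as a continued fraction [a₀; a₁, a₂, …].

1131 ÷ 22 → quotient 51, remainder 9
22 ÷ 9 → quotient 2, remainder 4
9 ÷ 4 → quotient 2, remainder 1
4 ÷ 1 → quotient 4, remainder 0

[51; 2, 2, 4]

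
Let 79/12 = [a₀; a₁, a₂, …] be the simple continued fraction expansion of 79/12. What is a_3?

Run the Euclidean algorithm, recording each quotient:
⌊79/12⌋ = 6, remainder 7
⌊12/7⌋ = 1, remainder 5
⌊7/5⌋ = 1, remainder 2
⌊5/2⌋ = 2, remainder 1

2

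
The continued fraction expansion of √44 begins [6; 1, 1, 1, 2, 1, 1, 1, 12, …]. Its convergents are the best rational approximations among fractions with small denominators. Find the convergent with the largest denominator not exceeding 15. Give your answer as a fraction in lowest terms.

List convergents until the denominator exceeds the bound:
a_0 = 6: 6/1  (≤ bound)
a_1 = 1: 7/1  (≤ bound)
a_2 = 1: 13/2  (≤ bound)
a_3 = 1: 20/3  (≤ bound)
a_4 = 2: 53/8  (≤ bound)
a_5 = 1: 73/11  (≤ bound)
a_6 = 1: 126/19  (> 15, stop)

73/11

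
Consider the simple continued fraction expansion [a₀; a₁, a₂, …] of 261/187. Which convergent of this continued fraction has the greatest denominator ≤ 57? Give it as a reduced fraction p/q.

List convergents until the denominator exceeds the bound:
a_0 = 1: 1/1  (≤ bound)
a_1 = 2: 3/2  (≤ bound)
a_2 = 1: 4/3  (≤ bound)
a_3 = 1: 7/5  (≤ bound)
a_4 = 8: 60/43  (≤ bound)
a_5 = 1: 67/48  (≤ bound)
a_6 = 3: 261/187  (> 57, stop)

67/48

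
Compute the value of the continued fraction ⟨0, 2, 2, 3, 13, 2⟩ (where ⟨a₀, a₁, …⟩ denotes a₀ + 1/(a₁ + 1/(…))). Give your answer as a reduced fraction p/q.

193/469

a_0 = 0: 0/1
a_1 = 2: 1/2
a_2 = 2: 2/5
a_3 = 3: 7/17
a_4 = 13: 93/226
a_5 = 2: 193/469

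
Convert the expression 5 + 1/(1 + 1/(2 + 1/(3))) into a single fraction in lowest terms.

57/10

Start with 3.
2 + 1/(3/1) = 2 + 1/3 = 7/3
1 + 1/(7/3) = 1 + 3/7 = 10/7
5 + 1/(10/7) = 5 + 7/10 = 57/10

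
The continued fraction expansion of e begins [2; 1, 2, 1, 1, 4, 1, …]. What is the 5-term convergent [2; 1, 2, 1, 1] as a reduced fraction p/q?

19/7

Starting at the tail and folding back:
Start with 1.
1 + 1/(1/1) = 1 + 1/1 = 2/1
2 + 1/(2/1) = 2 + 1/2 = 5/2
1 + 1/(5/2) = 1 + 2/5 = 7/5
2 + 1/(7/5) = 2 + 5/7 = 19/7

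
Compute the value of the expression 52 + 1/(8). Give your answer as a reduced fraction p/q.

417/8

Work from the innermost term outward:
Start with 8.
52 + 1/(8/1) = 52 + 1/8 = 417/8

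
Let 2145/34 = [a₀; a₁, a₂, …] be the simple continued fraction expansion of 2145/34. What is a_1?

11

2145 = 63·34 + 3, so a_0 = 63
34 = 11·3 + 1, so a_1 = 11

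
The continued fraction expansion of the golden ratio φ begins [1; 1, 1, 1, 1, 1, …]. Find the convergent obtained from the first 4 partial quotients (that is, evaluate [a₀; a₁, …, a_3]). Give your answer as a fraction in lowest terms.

5/3

Starting at the tail and folding back:
Start with 1.
1 + 1/(1/1) = 1 + 1/1 = 2/1
1 + 1/(2/1) = 1 + 1/2 = 3/2
1 + 1/(3/2) = 1 + 2/3 = 5/3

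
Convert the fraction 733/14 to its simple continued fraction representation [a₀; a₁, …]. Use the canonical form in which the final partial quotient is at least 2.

[52; 2, 1, 4]

Repeatedly divide and take the remainder:
733 = 52·14 + 5, so a_0 = 52
14 = 2·5 + 4, so a_1 = 2
5 = 1·4 + 1, so a_2 = 1
4 = 4·1 + 0, so a_3 = 4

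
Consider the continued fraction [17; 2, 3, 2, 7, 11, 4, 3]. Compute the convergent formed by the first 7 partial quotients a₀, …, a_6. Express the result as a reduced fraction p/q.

94491/5419

Start with 4.
11 + 1/(4/1) = 11 + 1/4 = 45/4
7 + 1/(45/4) = 7 + 4/45 = 319/45
2 + 1/(319/45) = 2 + 45/319 = 683/319
3 + 1/(683/319) = 3 + 319/683 = 2368/683
2 + 1/(2368/683) = 2 + 683/2368 = 5419/2368
17 + 1/(5419/2368) = 17 + 2368/5419 = 94491/5419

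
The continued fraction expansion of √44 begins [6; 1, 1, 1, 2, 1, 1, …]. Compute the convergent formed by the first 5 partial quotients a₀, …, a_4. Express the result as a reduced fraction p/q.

53/8

Start with 2.
1 + 1/(2/1) = 1 + 1/2 = 3/2
1 + 1/(3/2) = 1 + 2/3 = 5/3
1 + 1/(5/3) = 1 + 3/5 = 8/5
6 + 1/(8/5) = 6 + 5/8 = 53/8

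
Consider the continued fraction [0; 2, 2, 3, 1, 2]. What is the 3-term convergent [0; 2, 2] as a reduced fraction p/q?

Start with 2.
2 + 1/(2/1) = 2 + 1/2 = 5/2
0 + 1/(5/2) = 0 + 2/5 = 2/5

2/5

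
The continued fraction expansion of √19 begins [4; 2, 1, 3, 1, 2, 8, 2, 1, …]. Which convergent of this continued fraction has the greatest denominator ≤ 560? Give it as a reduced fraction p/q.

a_0 = 4: 4/1  (≤ bound)
a_1 = 2: 9/2  (≤ bound)
a_2 = 1: 13/3  (≤ bound)
a_3 = 3: 48/11  (≤ bound)
a_4 = 1: 61/14  (≤ bound)
a_5 = 2: 170/39  (≤ bound)
a_6 = 8: 1421/326  (≤ bound)
a_7 = 2: 3012/691  (> 560, stop)

1421/326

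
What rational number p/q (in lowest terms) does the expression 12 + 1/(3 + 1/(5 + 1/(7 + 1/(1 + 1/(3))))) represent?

6255/508

a_0 = 12: 12/1
a_1 = 3: 37/3
a_2 = 5: 197/16
a_3 = 7: 1416/115
a_4 = 1: 1613/131
a_5 = 3: 6255/508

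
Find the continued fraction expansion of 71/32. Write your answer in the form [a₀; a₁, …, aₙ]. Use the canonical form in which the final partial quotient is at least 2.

Repeatedly divide and take the remainder:
⌊71/32⌋ = 2, remainder 7
⌊32/7⌋ = 4, remainder 4
⌊7/4⌋ = 1, remainder 3
⌊4/3⌋ = 1, remainder 1
⌊3/1⌋ = 3, remainder 0

[2; 4, 1, 1, 3]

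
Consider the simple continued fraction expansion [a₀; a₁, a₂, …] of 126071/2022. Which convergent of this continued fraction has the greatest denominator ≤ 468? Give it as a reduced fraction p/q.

List convergents until the denominator exceeds the bound:
a_0 = 62: 62/1  (≤ bound)
a_1 = 2: 125/2  (≤ bound)
a_2 = 1: 187/3  (≤ bound)
a_3 = 6: 1247/20  (≤ bound)
a_4 = 7: 8916/143  (≤ bound)
a_5 = 14: 126071/2022  (> 468, stop)

8916/143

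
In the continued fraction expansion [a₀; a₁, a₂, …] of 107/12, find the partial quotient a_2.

107 = 8·12 + 11, so a_0 = 8
12 = 1·11 + 1, so a_1 = 1
11 = 11·1 + 0, so a_2 = 11

11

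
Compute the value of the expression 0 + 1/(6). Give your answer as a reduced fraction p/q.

Collapse the nested fraction from the inside out:
Start with 6.
0 + 1/(6/1) = 0 + 1/6 = 1/6

1/6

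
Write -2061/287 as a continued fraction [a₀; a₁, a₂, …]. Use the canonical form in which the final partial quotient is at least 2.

Repeatedly divide and take the remainder:
-2061 ÷ 287 → quotient -8, remainder 235
287 ÷ 235 → quotient 1, remainder 52
235 ÷ 52 → quotient 4, remainder 27
52 ÷ 27 → quotient 1, remainder 25
27 ÷ 25 → quotient 1, remainder 2
25 ÷ 2 → quotient 12, remainder 1
2 ÷ 1 → quotient 2, remainder 0

[-8; 1, 4, 1, 1, 12, 2]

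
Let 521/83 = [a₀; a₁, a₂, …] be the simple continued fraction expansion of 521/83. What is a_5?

1

521 ÷ 83 → quotient 6, remainder 23
83 ÷ 23 → quotient 3, remainder 14
23 ÷ 14 → quotient 1, remainder 9
14 ÷ 9 → quotient 1, remainder 5
9 ÷ 5 → quotient 1, remainder 4
5 ÷ 4 → quotient 1, remainder 1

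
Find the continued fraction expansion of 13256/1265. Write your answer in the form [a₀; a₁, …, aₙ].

13256 = 10·1265 + 606, so a_0 = 10
1265 = 2·606 + 53, so a_1 = 2
606 = 11·53 + 23, so a_2 = 11
53 = 2·23 + 7, so a_3 = 2
23 = 3·7 + 2, so a_4 = 3
7 = 3·2 + 1, so a_5 = 3
2 = 2·1 + 0, so a_6 = 2

[10; 2, 11, 2, 3, 3, 2]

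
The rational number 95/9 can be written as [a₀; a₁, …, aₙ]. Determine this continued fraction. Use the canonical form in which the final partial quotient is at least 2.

[10; 1, 1, 4]

⌊95/9⌋ = 10, remainder 5
⌊9/5⌋ = 1, remainder 4
⌊5/4⌋ = 1, remainder 1
⌊4/1⌋ = 4, remainder 0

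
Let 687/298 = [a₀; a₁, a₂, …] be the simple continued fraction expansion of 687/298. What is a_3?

1

⌊687/298⌋ = 2, remainder 91
⌊298/91⌋ = 3, remainder 25
⌊91/25⌋ = 3, remainder 16
⌊25/16⌋ = 1, remainder 9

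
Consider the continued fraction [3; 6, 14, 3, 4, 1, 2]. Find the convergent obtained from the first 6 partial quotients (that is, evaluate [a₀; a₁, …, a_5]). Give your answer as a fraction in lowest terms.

4399/1390

Build up convergents one term at a time:
a_0 = 3: 3/1
a_1 = 6: 19/6
a_2 = 14: 269/85
a_3 = 3: 826/261
a_4 = 4: 3573/1129
a_5 = 1: 4399/1390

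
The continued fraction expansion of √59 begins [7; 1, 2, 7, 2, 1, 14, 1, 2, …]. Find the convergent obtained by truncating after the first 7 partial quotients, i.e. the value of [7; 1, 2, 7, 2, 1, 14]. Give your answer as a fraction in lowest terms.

7781/1013

a_0 = 7: 7/1
a_1 = 1: 8/1
a_2 = 2: 23/3
a_3 = 7: 169/22
a_4 = 2: 361/47
a_5 = 1: 530/69
a_6 = 14: 7781/1013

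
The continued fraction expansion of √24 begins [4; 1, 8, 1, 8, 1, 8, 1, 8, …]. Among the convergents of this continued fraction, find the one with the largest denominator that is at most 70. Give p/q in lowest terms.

a_0 = 4: 4/1  (≤ bound)
a_1 = 1: 5/1  (≤ bound)
a_2 = 8: 44/9  (≤ bound)
a_3 = 1: 49/10  (≤ bound)
a_4 = 8: 436/89  (> 70, stop)

49/10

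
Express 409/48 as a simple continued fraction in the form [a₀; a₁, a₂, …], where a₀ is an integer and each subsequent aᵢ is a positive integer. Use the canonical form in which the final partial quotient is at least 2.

[8; 1, 1, 11, 2]

Repeatedly divide and take the remainder:
409 ÷ 48 → quotient 8, remainder 25
48 ÷ 25 → quotient 1, remainder 23
25 ÷ 23 → quotient 1, remainder 2
23 ÷ 2 → quotient 11, remainder 1
2 ÷ 1 → quotient 2, remainder 0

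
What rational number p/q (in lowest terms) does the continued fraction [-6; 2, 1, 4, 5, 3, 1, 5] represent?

Starting at the tail and folding back:
Start with 5.
1 + 1/(5/1) = 1 + 1/5 = 6/5
3 + 1/(6/5) = 3 + 5/6 = 23/6
5 + 1/(23/6) = 5 + 6/23 = 121/23
4 + 1/(121/23) = 4 + 23/121 = 507/121
1 + 1/(507/121) = 1 + 121/507 = 628/507
2 + 1/(628/507) = 2 + 507/628 = 1763/628
-6 + 1/(1763/628) = -6 + 628/1763 = -9950/1763

-9950/1763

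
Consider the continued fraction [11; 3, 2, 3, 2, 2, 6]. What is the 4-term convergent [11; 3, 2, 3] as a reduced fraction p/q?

271/24

Start with 3.
2 + 1/(3/1) = 2 + 1/3 = 7/3
3 + 1/(7/3) = 3 + 3/7 = 24/7
11 + 1/(24/7) = 11 + 7/24 = 271/24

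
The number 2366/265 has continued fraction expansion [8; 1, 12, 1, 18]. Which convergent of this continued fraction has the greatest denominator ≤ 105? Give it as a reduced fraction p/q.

a_0 = 8: 8/1  (≤ bound)
a_1 = 1: 9/1  (≤ bound)
a_2 = 12: 116/13  (≤ bound)
a_3 = 1: 125/14  (≤ bound)
a_4 = 18: 2366/265  (> 105, stop)

125/14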